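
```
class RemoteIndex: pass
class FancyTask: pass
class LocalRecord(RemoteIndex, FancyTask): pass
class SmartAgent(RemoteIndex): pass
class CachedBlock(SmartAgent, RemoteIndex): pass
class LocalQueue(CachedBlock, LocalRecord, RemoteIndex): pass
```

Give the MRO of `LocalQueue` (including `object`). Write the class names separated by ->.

LocalQueue -> CachedBlock -> SmartAgent -> LocalRecord -> RemoteIndex -> FancyTask -> object

L[LocalQueue] = LocalQueue + merge(L[CachedBlock], L[LocalRecord], L[RemoteIndex], [CachedBlock LocalRecord RemoteIndex])
  take CachedBlock:  [CachedBlock SmartAgent RemoteIndex object] + [LocalRecord RemoteIndex FancyTask object] + [RemoteIndex object] + [CachedBlock LocalRecord RemoteIndex]
  take SmartAgent:  [SmartAgent RemoteIndex object] + [LocalRecord RemoteIndex FancyTask object] + [RemoteIndex object] + [LocalRecord RemoteIndex]
  take LocalRecord:  [RemoteIndex object] + [LocalRecord RemoteIndex FancyTask object] + [RemoteIndex object] + [LocalRecord RemoteIndex]
  take RemoteIndex:  [RemoteIndex object] + [RemoteIndex FancyTask object] + [RemoteIndex object] + [RemoteIndex]
  take FancyTask:  [object] + [FancyTask object] + [object]
  take object:  [object] + [object] + [object]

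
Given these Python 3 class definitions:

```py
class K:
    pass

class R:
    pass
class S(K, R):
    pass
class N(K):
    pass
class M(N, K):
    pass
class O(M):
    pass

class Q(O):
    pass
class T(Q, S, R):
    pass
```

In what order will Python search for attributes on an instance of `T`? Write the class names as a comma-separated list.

L[T] = T + merge(L[Q], L[S], L[R], [Q S R])
  take Q:  [Q O M N K object] + [S K R object] + [R object] + [Q S R]
  take O:  [O M N K object] + [S K R object] + [R object] + [S R]
  take M:  [M N K object] + [S K R object] + [R object] + [S R]
  take N:  [N K object] + [S K R object] + [R object] + [S R]
  take S:  [K object] + [S K R object] + [R object] + [S R]
  take K:  [K object] + [K R object] + [R object] + [R]
  take R:  [object] + [R object] + [R object] + [R]
  take object:  [object] + [object] + [object]

T, Q, O, M, N, S, K, R, object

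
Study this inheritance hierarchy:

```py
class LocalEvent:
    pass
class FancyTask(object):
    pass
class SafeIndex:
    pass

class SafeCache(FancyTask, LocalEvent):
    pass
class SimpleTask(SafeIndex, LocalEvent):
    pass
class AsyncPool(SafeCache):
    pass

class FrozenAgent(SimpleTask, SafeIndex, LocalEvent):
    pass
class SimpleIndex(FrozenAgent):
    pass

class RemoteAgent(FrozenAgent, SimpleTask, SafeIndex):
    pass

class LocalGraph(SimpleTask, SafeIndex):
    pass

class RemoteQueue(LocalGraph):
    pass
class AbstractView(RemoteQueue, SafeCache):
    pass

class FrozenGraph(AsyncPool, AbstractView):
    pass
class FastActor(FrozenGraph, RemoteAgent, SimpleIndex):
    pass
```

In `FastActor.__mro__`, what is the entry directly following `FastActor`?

FrozenGraph

L[FastActor] = FastActor + merge(L[FrozenGraph], L[RemoteAgent], L[SimpleIndex], [FrozenGraph RemoteAgent SimpleIndex])
  take FrozenGraph:  [FrozenGraph AsyncPool AbstractView RemoteQueue LocalGraph SimpleTask SafeIndex SafeCache FancyTask LocalEvent object] + [RemoteAgent FrozenAgent SimpleTask SafeIndex LocalEvent object] + [SimpleIndex FrozenAgent SimpleTask SafeIndex LocalEvent object] + [FrozenGraph RemoteAgent SimpleIndex]
  take AsyncPool:  [AsyncPool AbstractView RemoteQueue LocalGraph SimpleTask SafeIndex SafeCache FancyTask LocalEvent object] + [RemoteAgent FrozenAgent SimpleTask SafeIndex LocalEvent object] + [SimpleIndex FrozenAgent SimpleTask SafeIndex LocalEvent object] + [RemoteAgent SimpleIndex]
  take AbstractView:  [AbstractView RemoteQueue LocalGraph SimpleTask SafeIndex SafeCache FancyTask LocalEvent object] + [RemoteAgent FrozenAgent SimpleTask SafeIndex LocalEvent object] + [SimpleIndex FrozenAgent SimpleTask SafeIndex LocalEvent object] + [RemoteAgent SimpleIndex]
  take RemoteQueue:  [RemoteQueue LocalGraph SimpleTask SafeIndex SafeCache FancyTask LocalEvent object] + [RemoteAgent FrozenAgent SimpleTask SafeIndex LocalEvent object] + [SimpleIndex FrozenAgent SimpleTask SafeIndex LocalEvent object] + [RemoteAgent SimpleIndex]
  take LocalGraph:  [LocalGraph SimpleTask SafeIndex SafeCache FancyTask LocalEvent object] + [RemoteAgent FrozenAgent SimpleTask SafeIndex LocalEvent object] + [SimpleIndex FrozenAgent SimpleTask SafeIndex LocalEvent object] + [RemoteAgent SimpleIndex]
  take RemoteAgent:  [SimpleTask SafeIndex SafeCache FancyTask LocalEvent object] + [RemoteAgent FrozenAgent SimpleTask SafeIndex LocalEvent object] + [SimpleIndex FrozenAgent SimpleTask SafeIndex LocalEvent object] + [RemoteAgent SimpleIndex]
  take SimpleIndex:  [SimpleTask SafeIndex SafeCache FancyTask LocalEvent object] + [FrozenAgent SimpleTask SafeIndex LocalEvent object] + [SimpleIndex FrozenAgent SimpleTask SafeIndex LocalEvent object] + [SimpleIndex]
  take FrozenAgent:  [SimpleTask SafeIndex SafeCache FancyTask LocalEvent object] + [FrozenAgent SimpleTask SafeIndex LocalEvent object] + [FrozenAgent SimpleTask SafeIndex LocalEvent object]
  take SimpleTask:  [SimpleTask SafeIndex SafeCache FancyTask LocalEvent object] + [SimpleTask SafeIndex LocalEvent object] + [SimpleTask SafeIndex LocalEvent object]
  take SafeIndex:  [SafeIndex SafeCache FancyTask LocalEvent object] + [SafeIndex LocalEvent object] + [SafeIndex LocalEvent object]
  take SafeCache:  [SafeCache FancyTask LocalEvent object] + [LocalEvent object] + [LocalEvent object]
  take FancyTask:  [FancyTask LocalEvent object] + [LocalEvent object] + [LocalEvent object]
  take LocalEvent:  [LocalEvent object] + [LocalEvent object] + [LocalEvent object]
  take object:  [object] + [object] + [object]
MRO: FastActor FrozenGraph AsyncPool AbstractView RemoteQueue LocalGraph RemoteAgent SimpleIndex FrozenAgent SimpleTask SafeIndex SafeCache FancyTask LocalEvent object
FastActor is at position 0; next is FrozenGraph.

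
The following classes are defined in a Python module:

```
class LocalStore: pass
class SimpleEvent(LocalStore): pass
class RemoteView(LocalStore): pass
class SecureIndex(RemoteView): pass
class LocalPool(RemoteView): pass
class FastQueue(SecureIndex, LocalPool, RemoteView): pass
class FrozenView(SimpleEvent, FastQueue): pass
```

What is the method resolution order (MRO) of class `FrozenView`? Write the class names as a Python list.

[FrozenView, SimpleEvent, FastQueue, SecureIndex, LocalPool, RemoteView, LocalStore, object]

L[FrozenView] = FrozenView + merge(L[SimpleEvent], L[FastQueue], [SimpleEvent FastQueue])
  take SimpleEvent:  [SimpleEvent LocalStore object] + [FastQueue SecureIndex LocalPool RemoteView LocalStore object] + [SimpleEvent FastQueue]
  take FastQueue:  [LocalStore object] + [FastQueue SecureIndex LocalPool RemoteView LocalStore object] + [FastQueue]
  take SecureIndex:  [LocalStore object] + [SecureIndex LocalPool RemoteView LocalStore object]
  take LocalPool:  [LocalStore object] + [LocalPool RemoteView LocalStore object]
  take RemoteView:  [LocalStore object] + [RemoteView LocalStore object]
  take LocalStore:  [LocalStore object] + [LocalStore object]
  take object:  [object] + [object]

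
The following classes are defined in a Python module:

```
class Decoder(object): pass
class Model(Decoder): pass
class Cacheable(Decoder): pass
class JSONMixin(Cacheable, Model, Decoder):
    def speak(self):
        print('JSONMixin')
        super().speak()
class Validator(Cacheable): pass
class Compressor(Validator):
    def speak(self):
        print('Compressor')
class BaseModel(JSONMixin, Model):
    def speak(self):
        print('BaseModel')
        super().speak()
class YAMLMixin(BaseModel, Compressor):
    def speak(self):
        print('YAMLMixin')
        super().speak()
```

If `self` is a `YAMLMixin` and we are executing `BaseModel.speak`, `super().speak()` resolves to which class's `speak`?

JSONMixin

L[YAMLMixin] = YAMLMixin + merge(L[BaseModel], L[Compressor], [BaseModel Compressor])
  take BaseModel:  [BaseModel JSONMixin Cacheable Model Decoder object] + [Compressor Validator Cacheable Decoder object] + [BaseModel Compressor]
  take JSONMixin:  [JSONMixin Cacheable Model Decoder object] + [Compressor Validator Cacheable Decoder object] + [Compressor]
  take Compressor:  [Cacheable Model Decoder object] + [Compressor Validator Cacheable Decoder object] + [Compressor]
  take Validator:  [Cacheable Model Decoder object] + [Validator Cacheable Decoder object]
  take Cacheable:  [Cacheable Model Decoder object] + [Cacheable Decoder object]
  take Model:  [Model Decoder object] + [Decoder object]
  take Decoder:  [Decoder object] + [Decoder object]
  take object:  [object] + [object]
MRO: YAMLMixin BaseModel JSONMixin Compressor Validator Cacheable Model Decoder object
super() in BaseModel.speak on a YAMLMixin instance goes to the class after BaseModel in YAMLMixin's MRO: JSONMixin.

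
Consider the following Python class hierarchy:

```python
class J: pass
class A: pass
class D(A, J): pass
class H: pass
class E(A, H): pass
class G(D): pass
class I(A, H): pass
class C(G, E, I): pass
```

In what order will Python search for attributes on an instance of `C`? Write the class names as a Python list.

L[C] = C + merge(L[G], L[E], L[I], [G E I])
  take G:  [G D A J object] + [E A H object] + [I A H object] + [G E I]
  take D:  [D A J object] + [E A H object] + [I A H object] + [E I]
  take E:  [A J object] + [E A H object] + [I A H object] + [E I]
  take I:  [A J object] + [A H object] + [I A H object] + [I]
  take A:  [A J object] + [A H object] + [A H object]
  take J:  [J object] + [H object] + [H object]
  take H:  [object] + [H object] + [H object]
  take object:  [object] + [object] + [object]

[C, G, D, E, I, A, J, H, object]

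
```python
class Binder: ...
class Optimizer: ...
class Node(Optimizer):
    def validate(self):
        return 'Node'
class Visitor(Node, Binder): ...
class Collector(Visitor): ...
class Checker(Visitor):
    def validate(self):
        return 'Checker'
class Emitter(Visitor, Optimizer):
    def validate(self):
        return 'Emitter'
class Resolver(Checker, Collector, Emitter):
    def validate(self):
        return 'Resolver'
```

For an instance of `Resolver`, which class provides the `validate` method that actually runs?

L[Resolver] = Resolver + merge(L[Checker], L[Collector], L[Emitter], [Checker Collector Emitter])
  take Checker:  [Checker Visitor Node Optimizer Binder object] + [Collector Visitor Node Optimizer Binder object] + [Emitter Visitor Node Optimizer Binder object] + [Checker Collector Emitter]
  take Collector:  [Visitor Node Optimizer Binder object] + [Collector Visitor Node Optimizer Binder object] + [Emitter Visitor Node Optimizer Binder object] + [Collector Emitter]
  take Emitter:  [Visitor Node Optimizer Binder object] + [Visitor Node Optimizer Binder object] + [Emitter Visitor Node Optimizer Binder object] + [Emitter]
  take Visitor:  [Visitor Node Optimizer Binder object] + [Visitor Node Optimizer Binder object] + [Visitor Node Optimizer Binder object]
  take Node:  [Node Optimizer Binder object] + [Node Optimizer Binder object] + [Node Optimizer Binder object]
  take Optimizer:  [Optimizer Binder object] + [Optimizer Binder object] + [Optimizer Binder object]
  take Binder:  [Binder object] + [Binder object] + [Binder object]
  take object:  [object] + [object] + [object]
MRO: Resolver Checker Collector Emitter Visitor Node Optimizer Binder object
validate is defined in: Checker, Emitter, Node, Resolver. First along the MRO is Resolver.

Resolver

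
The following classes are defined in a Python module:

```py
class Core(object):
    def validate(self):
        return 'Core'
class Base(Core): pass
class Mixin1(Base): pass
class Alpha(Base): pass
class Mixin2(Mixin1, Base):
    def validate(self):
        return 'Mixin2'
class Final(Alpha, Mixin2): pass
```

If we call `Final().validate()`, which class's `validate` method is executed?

Mixin2

L[Final] = Final + merge(L[Alpha], L[Mixin2], [Alpha Mixin2])
  take Alpha:  [Alpha Base Core object] + [Mixin2 Mixin1 Base Core object] + [Alpha Mixin2]
  take Mixin2:  [Base Core object] + [Mixin2 Mixin1 Base Core object] + [Mixin2]
  take Mixin1:  [Base Core object] + [Mixin1 Base Core object]
  take Base:  [Base Core object] + [Base Core object]
  take Core:  [Core object] + [Core object]
  take object:  [object] + [object]
MRO: Final Alpha Mixin2 Mixin1 Base Core object
validate is defined in: Core, Mixin2. First along the MRO is Mixin2.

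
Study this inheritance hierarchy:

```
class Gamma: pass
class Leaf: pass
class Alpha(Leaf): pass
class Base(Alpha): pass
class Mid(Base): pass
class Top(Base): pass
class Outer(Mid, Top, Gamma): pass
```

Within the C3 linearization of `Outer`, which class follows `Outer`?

Mid

L[Outer] = Outer + merge(L[Mid], L[Top], L[Gamma], [Mid Top Gamma])
  take Mid:  [Mid Base Alpha Leaf object] + [Top Base Alpha Leaf object] + [Gamma object] + [Mid Top Gamma]
  take Top:  [Base Alpha Leaf object] + [Top Base Alpha Leaf object] + [Gamma object] + [Top Gamma]
  take Base:  [Base Alpha Leaf object] + [Base Alpha Leaf object] + [Gamma object] + [Gamma]
  take Alpha:  [Alpha Leaf object] + [Alpha Leaf object] + [Gamma object] + [Gamma]
  take Leaf:  [Leaf object] + [Leaf object] + [Gamma object] + [Gamma]
  take Gamma:  [object] + [object] + [Gamma object] + [Gamma]
  take object:  [object] + [object] + [object]
MRO: Outer Mid Top Base Alpha Leaf Gamma object
Outer is at position 0; next is Mid.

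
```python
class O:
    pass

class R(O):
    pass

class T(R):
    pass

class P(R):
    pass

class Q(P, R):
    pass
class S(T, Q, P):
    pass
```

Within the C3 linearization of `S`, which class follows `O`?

L[S] = S + merge(L[T], L[Q], L[P], [T Q P])
  take T:  [T R O object] + [Q P R O object] + [P R O object] + [T Q P]
  take Q:  [R O object] + [Q P R O object] + [P R O object] + [Q P]
  take P:  [R O object] + [P R O object] + [P R O object] + [P]
  take R:  [R O object] + [R O object] + [R O object]
  take O:  [O object] + [O object] + [O object]
  take object:  [object] + [object] + [object]
MRO: S T Q P R O object
O is at position 5; next is object.

object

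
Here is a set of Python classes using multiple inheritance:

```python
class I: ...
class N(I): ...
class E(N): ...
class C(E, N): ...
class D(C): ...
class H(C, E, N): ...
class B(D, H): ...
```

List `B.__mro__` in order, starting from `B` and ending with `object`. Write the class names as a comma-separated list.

L[B] = B + merge(L[D], L[H], [D H])
  take D:  [D C E N I object] + [H C E N I object] + [D H]
  take H:  [C E N I object] + [H C E N I object] + [H]
  take C:  [C E N I object] + [C E N I object]
  take E:  [E N I object] + [E N I object]
  take N:  [N I object] + [N I object]
  take I:  [I object] + [I object]
  take object:  [object] + [object]

B, D, H, C, E, N, I, object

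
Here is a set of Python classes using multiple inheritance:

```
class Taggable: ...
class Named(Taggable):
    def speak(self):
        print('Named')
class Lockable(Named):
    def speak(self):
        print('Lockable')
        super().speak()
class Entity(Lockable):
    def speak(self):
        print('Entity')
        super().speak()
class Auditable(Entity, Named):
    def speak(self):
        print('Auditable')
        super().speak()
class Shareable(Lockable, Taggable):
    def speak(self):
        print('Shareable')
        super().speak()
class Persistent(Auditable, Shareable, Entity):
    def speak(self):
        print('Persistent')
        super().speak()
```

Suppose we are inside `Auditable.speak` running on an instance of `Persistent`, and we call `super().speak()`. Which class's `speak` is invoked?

L[Persistent] = Persistent + merge(L[Auditable], L[Shareable], L[Entity], [Auditable Shareable Entity])
  take Auditable:  [Auditable Entity Lockable Named Taggable object] + [Shareable Lockable Named Taggable object] + [Entity Lockable Named Taggable object] + [Auditable Shareable Entity]
  take Shareable:  [Entity Lockable Named Taggable object] + [Shareable Lockable Named Taggable object] + [Entity Lockable Named Taggable object] + [Shareable Entity]
  take Entity:  [Entity Lockable Named Taggable object] + [Lockable Named Taggable object] + [Entity Lockable Named Taggable object] + [Entity]
  take Lockable:  [Lockable Named Taggable object] + [Lockable Named Taggable object] + [Lockable Named Taggable object]
  take Named:  [Named Taggable object] + [Named Taggable object] + [Named Taggable object]
  take Taggable:  [Taggable object] + [Taggable object] + [Taggable object]
  take object:  [object] + [object] + [object]
MRO: Persistent Auditable Shareable Entity Lockable Named Taggable object
super() in Auditable.speak on a Persistent instance goes to the class after Auditable in Persistent's MRO: Shareable.

Shareable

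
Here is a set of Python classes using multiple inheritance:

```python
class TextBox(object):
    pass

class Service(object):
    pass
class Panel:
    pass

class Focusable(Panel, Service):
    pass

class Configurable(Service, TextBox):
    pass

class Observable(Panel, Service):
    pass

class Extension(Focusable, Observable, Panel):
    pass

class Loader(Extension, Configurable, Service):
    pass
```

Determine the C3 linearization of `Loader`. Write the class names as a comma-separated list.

Loader, Extension, Focusable, Observable, Panel, Configurable, Service, TextBox, object

L[Loader] = Loader + merge(L[Extension], L[Configurable], L[Service], [Extension Configurable Service])
  take Extension:  [Extension Focusable Observable Panel Service object] + [Configurable Service TextBox object] + [Service object] + [Extension Configurable Service]
  take Focusable:  [Focusable Observable Panel Service object] + [Configurable Service TextBox object] + [Service object] + [Configurable Service]
  take Observable:  [Observable Panel Service object] + [Configurable Service TextBox object] + [Service object] + [Configurable Service]
  take Panel:  [Panel Service object] + [Configurable Service TextBox object] + [Service object] + [Configurable Service]
  take Configurable:  [Service object] + [Configurable Service TextBox object] + [Service object] + [Configurable Service]
  take Service:  [Service object] + [Service TextBox object] + [Service object] + [Service]
  take TextBox:  [object] + [TextBox object] + [object]
  take object:  [object] + [object] + [object]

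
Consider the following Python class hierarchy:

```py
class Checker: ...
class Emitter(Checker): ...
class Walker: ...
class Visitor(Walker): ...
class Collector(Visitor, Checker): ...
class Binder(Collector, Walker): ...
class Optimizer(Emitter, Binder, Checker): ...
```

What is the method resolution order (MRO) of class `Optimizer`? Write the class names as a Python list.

[Optimizer, Emitter, Binder, Collector, Visitor, Walker, Checker, object]

L[Optimizer] = Optimizer + merge(L[Emitter], L[Binder], L[Checker], [Emitter Binder Checker])
  take Emitter:  [Emitter Checker object] + [Binder Collector Visitor Walker Checker object] + [Checker object] + [Emitter Binder Checker]
  take Binder:  [Checker object] + [Binder Collector Visitor Walker Checker object] + [Checker object] + [Binder Checker]
  take Collector:  [Checker object] + [Collector Visitor Walker Checker object] + [Checker object] + [Checker]
  take Visitor:  [Checker object] + [Visitor Walker Checker object] + [Checker object] + [Checker]
  take Walker:  [Checker object] + [Walker Checker object] + [Checker object] + [Checker]
  take Checker:  [Checker object] + [Checker object] + [Checker object] + [Checker]
  take object:  [object] + [object] + [object]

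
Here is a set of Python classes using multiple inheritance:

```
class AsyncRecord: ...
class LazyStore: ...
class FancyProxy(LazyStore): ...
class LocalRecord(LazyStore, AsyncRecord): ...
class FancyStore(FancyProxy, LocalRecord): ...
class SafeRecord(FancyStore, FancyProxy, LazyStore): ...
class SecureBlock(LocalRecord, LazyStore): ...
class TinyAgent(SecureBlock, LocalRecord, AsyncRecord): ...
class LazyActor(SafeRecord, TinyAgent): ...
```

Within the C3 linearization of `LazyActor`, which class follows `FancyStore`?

L[LazyActor] = LazyActor + merge(L[SafeRecord], L[TinyAgent], [SafeRecord TinyAgent])
  take SafeRecord:  [SafeRecord FancyStore FancyProxy LocalRecord LazyStore AsyncRecord object] + [TinyAgent SecureBlock LocalRecord LazyStore AsyncRecord object] + [SafeRecord TinyAgent]
  take FancyStore:  [FancyStore FancyProxy LocalRecord LazyStore AsyncRecord object] + [TinyAgent SecureBlock LocalRecord LazyStore AsyncRecord object] + [TinyAgent]
  take FancyProxy:  [FancyProxy LocalRecord LazyStore AsyncRecord object] + [TinyAgent SecureBlock LocalRecord LazyStore AsyncRecord object] + [TinyAgent]
  take TinyAgent:  [LocalRecord LazyStore AsyncRecord object] + [TinyAgent SecureBlock LocalRecord LazyStore AsyncRecord object] + [TinyAgent]
  take SecureBlock:  [LocalRecord LazyStore AsyncRecord object] + [SecureBlock LocalRecord LazyStore AsyncRecord object]
  take LocalRecord:  [LocalRecord LazyStore AsyncRecord object] + [LocalRecord LazyStore AsyncRecord object]
  take LazyStore:  [LazyStore AsyncRecord object] + [LazyStore AsyncRecord object]
  take AsyncRecord:  [AsyncRecord object] + [AsyncRecord object]
  take object:  [object] + [object]
MRO: LazyActor SafeRecord FancyStore FancyProxy TinyAgent SecureBlock LocalRecord LazyStore AsyncRecord object
FancyStore is at position 2; next is FancyProxy.

FancyProxy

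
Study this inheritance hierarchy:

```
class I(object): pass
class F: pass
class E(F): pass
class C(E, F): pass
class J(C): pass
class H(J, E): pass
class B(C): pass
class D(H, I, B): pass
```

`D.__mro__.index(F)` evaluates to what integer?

L[D] = D + merge(L[H], L[I], L[B], [H I B])
  take H:  [H J C E F object] + [I object] + [B C E F object] + [H I B]
  take J:  [J C E F object] + [I object] + [B C E F object] + [I B]
  take I:  [C E F object] + [I object] + [B C E F object] + [I B]
  take B:  [C E F object] + [object] + [B C E F object] + [B]
  take C:  [C E F object] + [object] + [C E F object]
  take E:  [E F object] + [object] + [E F object]
  take F:  [F object] + [object] + [F object]
  take object:  [object] + [object] + [object]
MRO: D H J I B C E F object
F sits at index 7.

7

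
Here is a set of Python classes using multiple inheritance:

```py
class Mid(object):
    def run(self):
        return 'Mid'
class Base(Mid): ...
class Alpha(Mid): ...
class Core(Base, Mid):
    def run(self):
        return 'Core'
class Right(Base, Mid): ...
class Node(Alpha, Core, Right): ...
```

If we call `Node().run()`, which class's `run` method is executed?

L[Node] = Node + merge(L[Alpha], L[Core], L[Right], [Alpha Core Right])
  take Alpha:  [Alpha Mid object] + [Core Base Mid object] + [Right Base Mid object] + [Alpha Core Right]
  take Core:  [Mid object] + [Core Base Mid object] + [Right Base Mid object] + [Core Right]
  take Right:  [Mid object] + [Base Mid object] + [Right Base Mid object] + [Right]
  take Base:  [Mid object] + [Base Mid object] + [Base Mid object]
  take Mid:  [Mid object] + [Mid object] + [Mid object]
  take object:  [object] + [object] + [object]
MRO: Node Alpha Core Right Base Mid object
run is defined in: Core, Mid. First along the MRO is Core.

Core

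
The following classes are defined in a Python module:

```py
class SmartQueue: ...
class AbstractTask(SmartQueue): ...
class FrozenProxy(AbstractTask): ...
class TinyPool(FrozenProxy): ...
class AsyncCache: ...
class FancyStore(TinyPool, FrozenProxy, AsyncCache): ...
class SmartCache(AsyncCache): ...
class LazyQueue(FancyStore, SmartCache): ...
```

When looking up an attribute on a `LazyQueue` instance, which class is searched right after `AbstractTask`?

L[LazyQueue] = LazyQueue + merge(L[FancyStore], L[SmartCache], [FancyStore SmartCache])
  take FancyStore:  [FancyStore TinyPool FrozenProxy AbstractTask SmartQueue AsyncCache object] + [SmartCache AsyncCache object] + [FancyStore SmartCache]
  take TinyPool:  [TinyPool FrozenProxy AbstractTask SmartQueue AsyncCache object] + [SmartCache AsyncCache object] + [SmartCache]
  take FrozenProxy:  [FrozenProxy AbstractTask SmartQueue AsyncCache object] + [SmartCache AsyncCache object] + [SmartCache]
  take AbstractTask:  [AbstractTask SmartQueue AsyncCache object] + [SmartCache AsyncCache object] + [SmartCache]
  take SmartQueue:  [SmartQueue AsyncCache object] + [SmartCache AsyncCache object] + [SmartCache]
  take SmartCache:  [AsyncCache object] + [SmartCache AsyncCache object] + [SmartCache]
  take AsyncCache:  [AsyncCache object] + [AsyncCache object]
  take object:  [object] + [object]
MRO: LazyQueue FancyStore TinyPool FrozenProxy AbstractTask SmartQueue SmartCache AsyncCache object
AbstractTask is at position 4; next is SmartQueue.

SmartQueue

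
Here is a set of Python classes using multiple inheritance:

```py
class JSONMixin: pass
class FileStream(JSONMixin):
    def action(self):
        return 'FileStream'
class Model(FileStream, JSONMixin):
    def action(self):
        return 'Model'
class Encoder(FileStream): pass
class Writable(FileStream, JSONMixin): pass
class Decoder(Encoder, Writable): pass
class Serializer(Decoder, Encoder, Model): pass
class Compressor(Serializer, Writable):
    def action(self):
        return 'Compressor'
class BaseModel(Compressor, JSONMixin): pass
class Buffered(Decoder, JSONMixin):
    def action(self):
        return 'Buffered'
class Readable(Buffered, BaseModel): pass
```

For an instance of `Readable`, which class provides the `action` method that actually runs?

Buffered

L[Readable] = Readable + merge(L[Buffered], L[BaseModel], [Buffered BaseModel])
  take Buffered:  [Buffered Decoder Encoder Writable FileStream JSONMixin object] + [BaseModel Compressor Serializer Decoder Encoder Writable Model FileStream JSONMixin object] + [Buffered BaseModel]
  take BaseModel:  [Decoder Encoder Writable FileStream JSONMixin object] + [BaseModel Compressor Serializer Decoder Encoder Writable Model FileStream JSONMixin object] + [BaseModel]
  take Compressor:  [Decoder Encoder Writable FileStream JSONMixin object] + [Compressor Serializer Decoder Encoder Writable Model FileStream JSONMixin object]
  take Serializer:  [Decoder Encoder Writable FileStream JSONMixin object] + [Serializer Decoder Encoder Writable Model FileStream JSONMixin object]
  take Decoder:  [Decoder Encoder Writable FileStream JSONMixin object] + [Decoder Encoder Writable Model FileStream JSONMixin object]
  take Encoder:  [Encoder Writable FileStream JSONMixin object] + [Encoder Writable Model FileStream JSONMixin object]
  take Writable:  [Writable FileStream JSONMixin object] + [Writable Model FileStream JSONMixin object]
  take Model:  [FileStream JSONMixin object] + [Model FileStream JSONMixin object]
  take FileStream:  [FileStream JSONMixin object] + [FileStream JSONMixin object]
  take JSONMixin:  [JSONMixin object] + [JSONMixin object]
  take object:  [object] + [object]
MRO: Readable Buffered BaseModel Compressor Serializer Decoder Encoder Writable Model FileStream JSONMixin object
action is defined in: Buffered, Compressor, FileStream, Model. First along the MRO is Buffered.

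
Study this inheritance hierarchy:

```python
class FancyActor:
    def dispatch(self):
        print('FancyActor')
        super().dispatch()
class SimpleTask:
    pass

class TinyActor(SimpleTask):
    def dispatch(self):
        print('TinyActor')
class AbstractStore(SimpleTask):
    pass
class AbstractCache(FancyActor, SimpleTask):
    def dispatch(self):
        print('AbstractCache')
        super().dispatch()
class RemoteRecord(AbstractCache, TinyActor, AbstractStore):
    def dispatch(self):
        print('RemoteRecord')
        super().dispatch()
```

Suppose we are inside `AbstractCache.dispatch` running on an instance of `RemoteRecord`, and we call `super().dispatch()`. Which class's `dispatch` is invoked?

L[RemoteRecord] = RemoteRecord + merge(L[AbstractCache], L[TinyActor], L[AbstractStore], [AbstractCache TinyActor AbstractStore])
  take AbstractCache:  [AbstractCache FancyActor SimpleTask object] + [TinyActor SimpleTask object] + [AbstractStore SimpleTask object] + [AbstractCache TinyActor AbstractStore]
  take FancyActor:  [FancyActor SimpleTask object] + [TinyActor SimpleTask object] + [AbstractStore SimpleTask object] + [TinyActor AbstractStore]
  take TinyActor:  [SimpleTask object] + [TinyActor SimpleTask object] + [AbstractStore SimpleTask object] + [TinyActor AbstractStore]
  take AbstractStore:  [SimpleTask object] + [SimpleTask object] + [AbstractStore SimpleTask object] + [AbstractStore]
  take SimpleTask:  [SimpleTask object] + [SimpleTask object] + [SimpleTask object]
  take object:  [object] + [object] + [object]
MRO: RemoteRecord AbstractCache FancyActor TinyActor AbstractStore SimpleTask object
super() in AbstractCache.dispatch on a RemoteRecord instance goes to the class after AbstractCache in RemoteRecord's MRO: FancyActor.

FancyActor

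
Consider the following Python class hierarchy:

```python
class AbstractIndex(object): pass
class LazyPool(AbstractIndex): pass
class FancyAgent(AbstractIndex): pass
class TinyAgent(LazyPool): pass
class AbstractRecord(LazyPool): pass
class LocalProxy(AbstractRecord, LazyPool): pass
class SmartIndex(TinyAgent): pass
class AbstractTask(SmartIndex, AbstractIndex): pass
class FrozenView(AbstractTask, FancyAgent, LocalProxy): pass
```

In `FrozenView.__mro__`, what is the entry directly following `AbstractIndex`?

object

L[FrozenView] = FrozenView + merge(L[AbstractTask], L[FancyAgent], L[LocalProxy], [AbstractTask FancyAgent LocalProxy])
  take AbstractTask:  [AbstractTask SmartIndex TinyAgent LazyPool AbstractIndex object] + [FancyAgent AbstractIndex object] + [LocalProxy AbstractRecord LazyPool AbstractIndex object] + [AbstractTask FancyAgent LocalProxy]
  take SmartIndex:  [SmartIndex TinyAgent LazyPool AbstractIndex object] + [FancyAgent AbstractIndex object] + [LocalProxy AbstractRecord LazyPool AbstractIndex object] + [FancyAgent LocalProxy]
  take TinyAgent:  [TinyAgent LazyPool AbstractIndex object] + [FancyAgent AbstractIndex object] + [LocalProxy AbstractRecord LazyPool AbstractIndex object] + [FancyAgent LocalProxy]
  take FancyAgent:  [LazyPool AbstractIndex object] + [FancyAgent AbstractIndex object] + [LocalProxy AbstractRecord LazyPool AbstractIndex object] + [FancyAgent LocalProxy]
  take LocalProxy:  [LazyPool AbstractIndex object] + [AbstractIndex object] + [LocalProxy AbstractRecord LazyPool AbstractIndex object] + [LocalProxy]
  take AbstractRecord:  [LazyPool AbstractIndex object] + [AbstractIndex object] + [AbstractRecord LazyPool AbstractIndex object]
  take LazyPool:  [LazyPool AbstractIndex object] + [AbstractIndex object] + [LazyPool AbstractIndex object]
  take AbstractIndex:  [AbstractIndex object] + [AbstractIndex object] + [AbstractIndex object]
  take object:  [object] + [object] + [object]
MRO: FrozenView AbstractTask SmartIndex TinyAgent FancyAgent LocalProxy AbstractRecord LazyPool AbstractIndex object
AbstractIndex is at position 8; next is object.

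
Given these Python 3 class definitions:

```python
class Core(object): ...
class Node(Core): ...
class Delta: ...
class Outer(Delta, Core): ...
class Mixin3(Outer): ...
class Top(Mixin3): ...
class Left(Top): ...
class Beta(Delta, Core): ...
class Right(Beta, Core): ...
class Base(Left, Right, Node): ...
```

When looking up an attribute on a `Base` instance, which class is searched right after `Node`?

L[Base] = Base + merge(L[Left], L[Right], L[Node], [Left Right Node])
  take Left:  [Left Top Mixin3 Outer Delta Core object] + [Right Beta Delta Core object] + [Node Core object] + [Left Right Node]
  take Top:  [Top Mixin3 Outer Delta Core object] + [Right Beta Delta Core object] + [Node Core object] + [Right Node]
  take Mixin3:  [Mixin3 Outer Delta Core object] + [Right Beta Delta Core object] + [Node Core object] + [Right Node]
  take Outer:  [Outer Delta Core object] + [Right Beta Delta Core object] + [Node Core object] + [Right Node]
  take Right:  [Delta Core object] + [Right Beta Delta Core object] + [Node Core object] + [Right Node]
  take Beta:  [Delta Core object] + [Beta Delta Core object] + [Node Core object] + [Node]
  take Delta:  [Delta Core object] + [Delta Core object] + [Node Core object] + [Node]
  take Node:  [Core object] + [Core object] + [Node Core object] + [Node]
  take Core:  [Core object] + [Core object] + [Core object]
  take object:  [object] + [object] + [object]
MRO: Base Left Top Mixin3 Outer Right Beta Delta Node Core object
Node is at position 8; next is Core.

Core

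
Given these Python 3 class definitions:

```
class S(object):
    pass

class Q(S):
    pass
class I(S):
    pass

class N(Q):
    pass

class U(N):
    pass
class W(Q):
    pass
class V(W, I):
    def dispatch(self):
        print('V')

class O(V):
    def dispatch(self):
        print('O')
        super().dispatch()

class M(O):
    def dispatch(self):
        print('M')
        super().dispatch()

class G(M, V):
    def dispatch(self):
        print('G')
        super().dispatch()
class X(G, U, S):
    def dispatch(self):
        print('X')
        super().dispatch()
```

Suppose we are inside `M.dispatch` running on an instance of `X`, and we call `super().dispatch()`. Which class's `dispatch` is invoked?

O

L[X] = X + merge(L[G], L[U], L[S], [G U S])
  take G:  [G M O V W Q I S object] + [U N Q S object] + [S object] + [G U S]
  take M:  [M O V W Q I S object] + [U N Q S object] + [S object] + [U S]
  take O:  [O V W Q I S object] + [U N Q S object] + [S object] + [U S]
  take V:  [V W Q I S object] + [U N Q S object] + [S object] + [U S]
  take W:  [W Q I S object] + [U N Q S object] + [S object] + [U S]
  take U:  [Q I S object] + [U N Q S object] + [S object] + [U S]
  take N:  [Q I S object] + [N Q S object] + [S object] + [S]
  take Q:  [Q I S object] + [Q S object] + [S object] + [S]
  take I:  [I S object] + [S object] + [S object] + [S]
  take S:  [S object] + [S object] + [S object] + [S]
  take object:  [object] + [object] + [object]
MRO: X G M O V W U N Q I S object
super() in M.dispatch on a X instance goes to the class after M in X's MRO: O.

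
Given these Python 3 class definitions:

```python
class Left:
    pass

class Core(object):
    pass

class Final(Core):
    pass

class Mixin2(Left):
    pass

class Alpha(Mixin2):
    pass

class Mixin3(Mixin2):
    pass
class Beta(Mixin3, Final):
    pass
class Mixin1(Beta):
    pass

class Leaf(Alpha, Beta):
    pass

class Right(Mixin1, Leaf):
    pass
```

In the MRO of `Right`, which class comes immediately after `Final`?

Core

L[Right] = Right + merge(L[Mixin1], L[Leaf], [Mixin1 Leaf])
  take Mixin1:  [Mixin1 Beta Mixin3 Mixin2 Left Final Core object] + [Leaf Alpha Beta Mixin3 Mixin2 Left Final Core object] + [Mixin1 Leaf]
  take Leaf:  [Beta Mixin3 Mixin2 Left Final Core object] + [Leaf Alpha Beta Mixin3 Mixin2 Left Final Core object] + [Leaf]
  take Alpha:  [Beta Mixin3 Mixin2 Left Final Core object] + [Alpha Beta Mixin3 Mixin2 Left Final Core object]
  take Beta:  [Beta Mixin3 Mixin2 Left Final Core object] + [Beta Mixin3 Mixin2 Left Final Core object]
  take Mixin3:  [Mixin3 Mixin2 Left Final Core object] + [Mixin3 Mixin2 Left Final Core object]
  take Mixin2:  [Mixin2 Left Final Core object] + [Mixin2 Left Final Core object]
  take Left:  [Left Final Core object] + [Left Final Core object]
  take Final:  [Final Core object] + [Final Core object]
  take Core:  [Core object] + [Core object]
  take object:  [object] + [object]
MRO: Right Mixin1 Leaf Alpha Beta Mixin3 Mixin2 Left Final Core object
Final is at position 8; next is Core.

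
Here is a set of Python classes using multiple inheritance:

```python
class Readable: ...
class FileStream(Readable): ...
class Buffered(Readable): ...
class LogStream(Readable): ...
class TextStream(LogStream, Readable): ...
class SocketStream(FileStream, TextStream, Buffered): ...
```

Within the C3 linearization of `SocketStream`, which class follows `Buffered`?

L[SocketStream] = SocketStream + merge(L[FileStream], L[TextStream], L[Buffered], [FileStream TextStream Buffered])
  take FileStream:  [FileStream Readable object] + [TextStream LogStream Readable object] + [Buffered Readable object] + [FileStream TextStream Buffered]
  take TextStream:  [Readable object] + [TextStream LogStream Readable object] + [Buffered Readable object] + [TextStream Buffered]
  take LogStream:  [Readable object] + [LogStream Readable object] + [Buffered Readable object] + [Buffered]
  take Buffered:  [Readable object] + [Readable object] + [Buffered Readable object] + [Buffered]
  take Readable:  [Readable object] + [Readable object] + [Readable object]
  take object:  [object] + [object] + [object]
MRO: SocketStream FileStream TextStream LogStream Buffered Readable object
Buffered is at position 4; next is Readable.

Readable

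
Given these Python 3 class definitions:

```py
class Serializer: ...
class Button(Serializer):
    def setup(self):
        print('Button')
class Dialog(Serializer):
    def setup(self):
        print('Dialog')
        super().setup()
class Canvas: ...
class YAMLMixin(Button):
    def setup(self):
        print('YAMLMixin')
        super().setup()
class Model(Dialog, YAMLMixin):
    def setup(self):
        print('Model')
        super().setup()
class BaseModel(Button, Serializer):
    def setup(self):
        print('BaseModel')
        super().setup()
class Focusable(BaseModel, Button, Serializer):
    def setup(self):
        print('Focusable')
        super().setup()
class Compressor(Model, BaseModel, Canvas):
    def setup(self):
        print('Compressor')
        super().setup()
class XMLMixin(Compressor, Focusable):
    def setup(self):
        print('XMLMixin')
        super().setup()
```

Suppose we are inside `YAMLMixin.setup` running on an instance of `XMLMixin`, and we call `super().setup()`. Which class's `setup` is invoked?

Focusable

L[XMLMixin] = XMLMixin + merge(L[Compressor], L[Focusable], [Compressor Focusable])
  take Compressor:  [Compressor Model Dialog YAMLMixin BaseModel Button Serializer Canvas object] + [Focusable BaseModel Button Serializer object] + [Compressor Focusable]
  take Model:  [Model Dialog YAMLMixin BaseModel Button Serializer Canvas object] + [Focusable BaseModel Button Serializer object] + [Focusable]
  take Dialog:  [Dialog YAMLMixin BaseModel Button Serializer Canvas object] + [Focusable BaseModel Button Serializer object] + [Focusable]
  take YAMLMixin:  [YAMLMixin BaseModel Button Serializer Canvas object] + [Focusable BaseModel Button Serializer object] + [Focusable]
  take Focusable:  [BaseModel Button Serializer Canvas object] + [Focusable BaseModel Button Serializer object] + [Focusable]
  take BaseModel:  [BaseModel Button Serializer Canvas object] + [BaseModel Button Serializer object]
  take Button:  [Button Serializer Canvas object] + [Button Serializer object]
  take Serializer:  [Serializer Canvas object] + [Serializer object]
  take Canvas:  [Canvas object] + [object]
  take object:  [object] + [object]
MRO: XMLMixin Compressor Model Dialog YAMLMixin Focusable BaseModel Button Serializer Canvas object
super() in YAMLMixin.setup on a XMLMixin instance goes to the class after YAMLMixin in XMLMixin's MRO: Focusable.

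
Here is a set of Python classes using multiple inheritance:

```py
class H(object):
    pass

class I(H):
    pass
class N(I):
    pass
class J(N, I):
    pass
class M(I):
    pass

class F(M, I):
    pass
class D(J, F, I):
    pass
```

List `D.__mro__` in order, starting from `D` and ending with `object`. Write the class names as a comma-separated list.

L[D] = D + merge(L[J], L[F], L[I], [J F I])
  take J:  [J N I H object] + [F M I H object] + [I H object] + [J F I]
  take N:  [N I H object] + [F M I H object] + [I H object] + [F I]
  take F:  [I H object] + [F M I H object] + [I H object] + [F I]
  take M:  [I H object] + [M I H object] + [I H object] + [I]
  take I:  [I H object] + [I H object] + [I H object] + [I]
  take H:  [H object] + [H object] + [H object]
  take object:  [object] + [object] + [object]

D, J, N, F, M, I, H, object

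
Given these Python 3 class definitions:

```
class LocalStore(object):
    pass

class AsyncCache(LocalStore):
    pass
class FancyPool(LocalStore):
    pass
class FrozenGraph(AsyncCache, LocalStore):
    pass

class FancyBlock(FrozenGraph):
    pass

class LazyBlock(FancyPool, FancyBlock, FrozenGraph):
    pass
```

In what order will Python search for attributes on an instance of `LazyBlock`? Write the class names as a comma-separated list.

LazyBlock, FancyPool, FancyBlock, FrozenGraph, AsyncCache, LocalStore, object

L[LazyBlock] = LazyBlock + merge(L[FancyPool], L[FancyBlock], L[FrozenGraph], [FancyPool FancyBlock FrozenGraph])
  take FancyPool:  [FancyPool LocalStore object] + [FancyBlock FrozenGraph AsyncCache LocalStore object] + [FrozenGraph AsyncCache LocalStore object] + [FancyPool FancyBlock FrozenGraph]
  take FancyBlock:  [LocalStore object] + [FancyBlock FrozenGraph AsyncCache LocalStore object] + [FrozenGraph AsyncCache LocalStore object] + [FancyBlock FrozenGraph]
  take FrozenGraph:  [LocalStore object] + [FrozenGraph AsyncCache LocalStore object] + [FrozenGraph AsyncCache LocalStore object] + [FrozenGraph]
  take AsyncCache:  [LocalStore object] + [AsyncCache LocalStore object] + [AsyncCache LocalStore object]
  take LocalStore:  [LocalStore object] + [LocalStore object] + [LocalStore object]
  take object:  [object] + [object] + [object]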